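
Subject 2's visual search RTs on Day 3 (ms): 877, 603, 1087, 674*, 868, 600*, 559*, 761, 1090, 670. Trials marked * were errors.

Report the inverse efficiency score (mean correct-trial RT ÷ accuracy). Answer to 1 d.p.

1215.5 ms

Correct trials (n=7): 877, 603, 1087, 868, 761, 1090, 670
Mean correct RT = 5956/7 = 850.8571 ms
Proportion correct = 7/10
IES = 850.8571 / (7/10) = 1215.510 ms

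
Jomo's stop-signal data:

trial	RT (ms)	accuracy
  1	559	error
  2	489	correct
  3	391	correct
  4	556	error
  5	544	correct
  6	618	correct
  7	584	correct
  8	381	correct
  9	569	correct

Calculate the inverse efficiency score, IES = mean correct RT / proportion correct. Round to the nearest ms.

Correct trials (n=7): 489, 391, 544, 618, 584, 381, 569
Mean correct RT = 3576/7 = 510.8571 ms
Proportion correct = 7/9
IES = 510.8571 / (7/9) = 656.816 ms

657 ms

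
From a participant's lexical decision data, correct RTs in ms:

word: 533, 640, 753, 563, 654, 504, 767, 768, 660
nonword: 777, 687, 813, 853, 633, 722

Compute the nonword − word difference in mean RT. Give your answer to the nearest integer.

98 ms

M(word) = 5842/9 = 649.111
M(nonword) = 4485/6 = 747.500
Difference = 747.500 − 649.111 = 98.389 ms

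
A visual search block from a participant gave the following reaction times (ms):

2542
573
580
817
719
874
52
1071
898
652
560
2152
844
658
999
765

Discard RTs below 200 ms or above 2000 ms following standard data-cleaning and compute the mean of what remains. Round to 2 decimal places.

770.00 ms

Excluded: 52, 2152, 2542
Retained (n=13): Σ = 10010
Mean = 10010/13 = 770.0000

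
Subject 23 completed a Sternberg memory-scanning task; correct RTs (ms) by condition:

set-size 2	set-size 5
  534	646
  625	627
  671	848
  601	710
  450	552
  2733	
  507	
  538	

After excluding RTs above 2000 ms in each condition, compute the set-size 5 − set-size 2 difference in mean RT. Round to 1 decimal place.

set-size 2: exclude 2733
M(set-size 2) = 3926/7 = 560.857
M(set-size 5) = 3383/5 = 676.600
Difference = 676.600 − 560.857 = 115.743 ms

115.7 ms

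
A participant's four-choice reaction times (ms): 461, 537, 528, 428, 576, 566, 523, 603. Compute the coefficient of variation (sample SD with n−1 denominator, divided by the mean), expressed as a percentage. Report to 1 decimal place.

11.1%

n = 8, Σ = 4222, M = 527.7500
Σ(x−M)² = 23967.500; s = √(23967.500/7) = 58.5143
CV = 58.5143 / 527.7500 = 0.11088 = 11.088%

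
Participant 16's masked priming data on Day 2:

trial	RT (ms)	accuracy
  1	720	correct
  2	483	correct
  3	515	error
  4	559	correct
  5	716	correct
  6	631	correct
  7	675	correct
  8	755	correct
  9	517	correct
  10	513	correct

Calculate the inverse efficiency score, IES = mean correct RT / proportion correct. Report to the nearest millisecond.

Correct trials (n=9): 720, 483, 559, 716, 631, 675, 755, 517, 513
Mean correct RT = 5569/9 = 618.7778 ms
Proportion correct = 9/10
IES = 618.7778 / (9/10) = 687.531 ms

688 ms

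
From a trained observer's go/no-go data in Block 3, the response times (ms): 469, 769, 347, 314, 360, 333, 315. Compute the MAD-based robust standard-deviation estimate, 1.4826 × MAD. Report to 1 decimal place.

Sorted: 314, 315, 333, 347, 360, 469, 769 → median = 347
|x − 347| sorted: 0, 13, 14, 32, 33, 122, 422 → MAD = 32
Robust SD ≈ 1.4826 × 32 = 47.443

47.4 ms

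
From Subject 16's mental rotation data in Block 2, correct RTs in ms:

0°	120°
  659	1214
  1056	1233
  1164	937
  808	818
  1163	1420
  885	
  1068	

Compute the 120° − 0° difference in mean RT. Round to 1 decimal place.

152.5 ms

M(0°) = 6803/7 = 971.857
M(120°) = 5622/5 = 1124.400
Difference = 1124.400 − 971.857 = 152.543 ms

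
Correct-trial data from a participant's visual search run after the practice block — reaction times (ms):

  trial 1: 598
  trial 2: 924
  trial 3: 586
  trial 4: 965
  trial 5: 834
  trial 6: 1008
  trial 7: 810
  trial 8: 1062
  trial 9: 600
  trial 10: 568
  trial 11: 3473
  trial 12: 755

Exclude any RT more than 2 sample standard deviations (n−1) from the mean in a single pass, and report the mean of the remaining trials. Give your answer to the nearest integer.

792 ms

n = 12, ΣRT = 12183, M = 1015.250
Σ(x−M)² = 6927152.25; s = √(6927152.25/11) = 793.562
Cutoffs: 1015.250 ± 2·793.562 → [-571.9, 2602.4]
Outside: 3473 → excluded.
Retained (n=11): Σ = 8710, mean = 8710/11 = 791.818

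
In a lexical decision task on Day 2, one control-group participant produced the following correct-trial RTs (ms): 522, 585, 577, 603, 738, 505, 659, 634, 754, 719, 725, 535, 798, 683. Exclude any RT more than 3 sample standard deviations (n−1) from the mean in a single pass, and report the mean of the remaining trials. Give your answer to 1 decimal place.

n = 14, ΣRT = 9037, M = 645.500
Σ(x−M)² = 114389.50; s = √(114389.50/13) = 93.804
Cutoffs: 645.500 ± 3·93.804 → [364.1, 926.9]
No RTs fall outside the cutoffs; all 14 retained. Mean = 9037/14 = 645.500

645.5 ms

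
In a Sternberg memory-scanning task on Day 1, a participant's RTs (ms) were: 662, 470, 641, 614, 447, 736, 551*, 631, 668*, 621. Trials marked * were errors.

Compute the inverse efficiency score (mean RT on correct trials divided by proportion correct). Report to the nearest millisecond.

753 ms

Correct trials (n=8): 662, 470, 641, 614, 447, 736, 631, 621
Mean correct RT = 4822/8 = 602.7500 ms
Proportion correct = 8/10
IES = 602.7500 / (8/10) = 753.438 ms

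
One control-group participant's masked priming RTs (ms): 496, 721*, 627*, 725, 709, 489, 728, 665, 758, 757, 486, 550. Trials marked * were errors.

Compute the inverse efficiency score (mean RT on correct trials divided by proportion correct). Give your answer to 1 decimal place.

Correct trials (n=10): 496, 725, 709, 489, 728, 665, 758, 757, 486, 550
Mean correct RT = 6363/10 = 636.3000 ms
Proportion correct = 10/12
IES = 636.3000 / (10/12) = 763.560 ms

763.6 ms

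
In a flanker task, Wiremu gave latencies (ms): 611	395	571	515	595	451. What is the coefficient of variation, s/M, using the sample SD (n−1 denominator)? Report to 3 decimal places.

0.164

n = 6, Σ = 3138, M = 523.0000
Σ(x−M)² = 36864.000; s = √(36864.000/5) = 85.8650
CV = 85.8650 / 523.0000 = 0.16418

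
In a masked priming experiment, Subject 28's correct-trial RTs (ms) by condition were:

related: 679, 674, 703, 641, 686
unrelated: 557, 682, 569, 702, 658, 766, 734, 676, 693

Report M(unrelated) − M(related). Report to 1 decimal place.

-5.8 ms

M(related) = 3383/5 = 676.600
M(unrelated) = 6037/9 = 670.778
Difference = 670.778 − 676.600 = -5.822 ms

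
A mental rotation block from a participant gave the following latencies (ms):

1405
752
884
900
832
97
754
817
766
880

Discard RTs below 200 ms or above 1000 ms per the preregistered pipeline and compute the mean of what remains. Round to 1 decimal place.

Excluded: 97, 1405
Retained (n=8): Σ = 6585
Mean = 6585/8 = 823.1250

823.1 ms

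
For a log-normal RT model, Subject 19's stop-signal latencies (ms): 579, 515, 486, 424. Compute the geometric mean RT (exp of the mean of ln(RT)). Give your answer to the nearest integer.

498 ms

ln(RT): 6.3613, 6.2442, 6.1862, 6.0497
Mean ln(RT) = 24.8414/4 = 6.21035
Geometric mean = exp(6.21035) = 497.88 ms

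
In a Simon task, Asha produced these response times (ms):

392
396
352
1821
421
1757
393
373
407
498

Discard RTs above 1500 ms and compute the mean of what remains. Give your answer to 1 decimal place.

404.0 ms

Excluded: 1757, 1821
Retained (n=8): Σ = 3232
Mean = 3232/8 = 404.0000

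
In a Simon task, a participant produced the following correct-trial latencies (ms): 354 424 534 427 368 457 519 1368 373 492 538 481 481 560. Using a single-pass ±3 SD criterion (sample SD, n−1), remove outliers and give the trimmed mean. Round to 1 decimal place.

n = 14, ΣRT = 7376, M = 526.857
Σ(x−M)² = 818495.71; s = √(818495.71/13) = 250.921
Cutoffs: 526.857 ± 3·250.921 → [-225.9, 1279.6]
Outside: 1368 → excluded.
Retained (n=13): Σ = 6008, mean = 6008/13 = 462.154

462.2 ms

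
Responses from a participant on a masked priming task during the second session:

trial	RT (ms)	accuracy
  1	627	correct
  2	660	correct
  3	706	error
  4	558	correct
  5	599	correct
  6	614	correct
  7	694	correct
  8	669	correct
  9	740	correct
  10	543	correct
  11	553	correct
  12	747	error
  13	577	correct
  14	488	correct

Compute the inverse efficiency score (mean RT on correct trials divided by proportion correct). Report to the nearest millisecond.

Correct trials (n=12): 627, 660, 558, 599, 614, 694, 669, 740, 543, 553, 577, 488
Mean correct RT = 7322/12 = 610.1667 ms
Proportion correct = 12/14
IES = 610.1667 / (12/14) = 711.861 ms

712 ms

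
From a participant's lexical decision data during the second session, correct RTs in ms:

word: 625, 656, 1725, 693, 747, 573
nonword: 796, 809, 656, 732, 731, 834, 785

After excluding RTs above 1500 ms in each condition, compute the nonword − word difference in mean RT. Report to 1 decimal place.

104.5 ms

word: exclude 1725
M(word) = 3294/5 = 658.800
M(nonword) = 5343/7 = 763.286
Difference = 763.286 − 658.800 = 104.486 ms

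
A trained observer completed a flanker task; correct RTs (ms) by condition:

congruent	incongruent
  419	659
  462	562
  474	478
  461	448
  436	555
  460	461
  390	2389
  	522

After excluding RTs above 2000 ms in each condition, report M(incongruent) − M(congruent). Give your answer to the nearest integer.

83 ms

incongruent: exclude 2389
M(congruent) = 3102/7 = 443.143
M(incongruent) = 3685/7 = 526.429
Difference = 526.429 − 443.143 = 83.286 ms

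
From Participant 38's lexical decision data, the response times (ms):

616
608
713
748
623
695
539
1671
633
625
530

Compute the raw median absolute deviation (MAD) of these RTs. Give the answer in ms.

70 ms

Sorted: 530, 539, 608, 616, 623, 625, 633, 695, 713, 748, 1671 → median = 625
|x − 625|: 9, 17, 88, 123, 2, 70, 86, 1046, 8, 0, 95
Sorted deviations: 0, 2, 8, 9, 17, 70, 86, 88, 95, 123, 1046 → MAD = 70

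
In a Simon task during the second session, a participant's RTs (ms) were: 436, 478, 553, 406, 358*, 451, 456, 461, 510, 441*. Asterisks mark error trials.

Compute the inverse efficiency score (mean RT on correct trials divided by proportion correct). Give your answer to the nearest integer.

Correct trials (n=8): 436, 478, 553, 406, 451, 456, 461, 510
Mean correct RT = 3751/8 = 468.8750 ms
Proportion correct = 8/10
IES = 468.8750 / (8/10) = 586.094 ms

586 ms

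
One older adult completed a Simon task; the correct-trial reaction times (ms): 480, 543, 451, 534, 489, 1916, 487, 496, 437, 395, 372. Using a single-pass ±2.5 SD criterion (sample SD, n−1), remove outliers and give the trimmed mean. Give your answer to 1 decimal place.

468.4 ms

n = 11, ΣRT = 6600, M = 600.000
Σ(x−M)² = 1932546.00; s = √(1932546.00/10) = 439.607
Cutoffs: 600.000 ± 2.5·439.607 → [-499.0, 1699.0]
Outside: 1916 → excluded.
Retained (n=10): Σ = 4684, mean = 4684/10 = 468.400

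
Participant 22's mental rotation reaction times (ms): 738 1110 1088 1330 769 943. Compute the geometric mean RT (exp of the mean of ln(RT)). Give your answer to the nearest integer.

975 ms

ln(RT): 6.6039, 7.0121, 6.9921, 7.1929, 6.6451, 6.8491
Mean ln(RT) = 41.2952/6 = 6.88254
Geometric mean = exp(6.88254) = 975.10 ms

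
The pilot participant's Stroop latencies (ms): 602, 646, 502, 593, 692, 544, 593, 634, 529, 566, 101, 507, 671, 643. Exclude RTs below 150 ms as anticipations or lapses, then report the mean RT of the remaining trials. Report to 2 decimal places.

594.00 ms

Excluded: 101
Retained (n=13): Σ = 7722
Mean = 7722/13 = 594.0000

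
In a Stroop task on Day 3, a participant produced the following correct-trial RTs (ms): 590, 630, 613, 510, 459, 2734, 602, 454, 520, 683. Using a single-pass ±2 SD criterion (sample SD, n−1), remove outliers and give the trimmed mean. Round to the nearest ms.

562 ms

n = 10, ΣRT = 7795, M = 779.500
Σ(x−M)² = 4295512.50; s = √(4295512.50/9) = 690.854
Cutoffs: 779.500 ± 2·690.854 → [-602.2, 2161.2]
Outside: 2734 → excluded.
Retained (n=9): Σ = 5061, mean = 5061/9 = 562.333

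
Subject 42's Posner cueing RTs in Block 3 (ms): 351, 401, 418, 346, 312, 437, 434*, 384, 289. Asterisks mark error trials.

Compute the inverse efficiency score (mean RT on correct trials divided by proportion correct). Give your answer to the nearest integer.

413 ms

Correct trials (n=8): 351, 401, 418, 346, 312, 437, 384, 289
Mean correct RT = 2938/8 = 367.2500 ms
Proportion correct = 8/9
IES = 367.2500 / (8/9) = 413.156 ms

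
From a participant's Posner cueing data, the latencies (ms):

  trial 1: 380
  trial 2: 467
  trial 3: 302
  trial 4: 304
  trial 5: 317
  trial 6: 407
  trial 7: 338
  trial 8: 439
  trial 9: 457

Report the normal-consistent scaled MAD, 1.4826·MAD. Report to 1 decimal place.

93.4 ms

Sorted: 302, 304, 317, 338, 380, 407, 439, 457, 467 → median = 380
|x − 380| sorted: 0, 27, 42, 59, 63, 76, 77, 78, 87 → MAD = 63
Robust SD ≈ 1.4826 × 63 = 93.404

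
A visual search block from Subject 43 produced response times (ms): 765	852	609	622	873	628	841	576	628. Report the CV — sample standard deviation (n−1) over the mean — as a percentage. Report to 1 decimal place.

n = 9, Σ = 6394, M = 710.4444
Σ(x−M)² = 116266.222; s = √(116266.222/8) = 120.5540
CV = 120.5540 / 710.4444 = 0.16969 = 16.969%

17.0%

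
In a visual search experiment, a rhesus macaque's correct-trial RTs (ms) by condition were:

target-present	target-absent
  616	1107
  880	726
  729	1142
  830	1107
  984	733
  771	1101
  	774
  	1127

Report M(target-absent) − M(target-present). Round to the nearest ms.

175 ms

M(target-present) = 4810/6 = 801.667
M(target-absent) = 7817/8 = 977.125
Difference = 977.125 − 801.667 = 175.458 ms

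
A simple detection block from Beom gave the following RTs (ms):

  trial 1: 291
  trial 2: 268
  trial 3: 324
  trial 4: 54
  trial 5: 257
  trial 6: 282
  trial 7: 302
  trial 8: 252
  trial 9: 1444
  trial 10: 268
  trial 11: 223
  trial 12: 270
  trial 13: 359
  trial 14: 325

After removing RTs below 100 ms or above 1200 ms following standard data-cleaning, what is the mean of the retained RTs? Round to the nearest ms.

Excluded: 54, 1444
Retained (n=12): Σ = 3421
Mean = 3421/12 = 285.0833

285 ms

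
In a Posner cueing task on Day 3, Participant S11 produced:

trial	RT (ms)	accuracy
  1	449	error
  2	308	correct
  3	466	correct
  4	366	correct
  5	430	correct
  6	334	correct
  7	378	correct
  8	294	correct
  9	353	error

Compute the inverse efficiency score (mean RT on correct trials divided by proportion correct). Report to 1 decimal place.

473.1 ms

Correct trials (n=7): 308, 466, 366, 430, 334, 378, 294
Mean correct RT = 2576/7 = 368.0000 ms
Proportion correct = 7/9
IES = 368.0000 / (7/9) = 473.143 ms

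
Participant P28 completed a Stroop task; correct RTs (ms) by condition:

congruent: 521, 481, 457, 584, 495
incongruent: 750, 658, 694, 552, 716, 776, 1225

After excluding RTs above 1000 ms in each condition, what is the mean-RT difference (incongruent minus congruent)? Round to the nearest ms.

incongruent: exclude 1225
M(congruent) = 2538/5 = 507.600
M(incongruent) = 4146/6 = 691.000
Difference = 691.000 − 507.600 = 183.400 ms

183 ms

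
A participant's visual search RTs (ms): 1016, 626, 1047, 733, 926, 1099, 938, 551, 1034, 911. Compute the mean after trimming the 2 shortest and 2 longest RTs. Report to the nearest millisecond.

926 ms

Sorted: 551, 626, 733, 911, 926, 938, 1016, 1034, 1047, 1099
Drop lowest 2 (551, 626) and highest 2 (1047, 1099)
Remaining (n=6): Σ = 5558, mean = 5558/6 = 926.333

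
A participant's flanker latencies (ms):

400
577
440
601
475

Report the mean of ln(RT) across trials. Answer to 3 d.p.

ln(RT): 5.9915, 6.3578, 6.0868, 6.3986, 6.1633
Σ ln(RT) = 30.9980
Mean = 30.9980/5 = 6.19960

6.200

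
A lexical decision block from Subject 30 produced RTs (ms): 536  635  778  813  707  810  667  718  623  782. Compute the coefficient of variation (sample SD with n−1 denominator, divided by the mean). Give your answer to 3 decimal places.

n = 10, Σ = 7069, M = 706.9000
Σ(x−M)² = 75712.900; s = √(75712.900/9) = 91.7199
CV = 91.7199 / 706.9000 = 0.12975

0.130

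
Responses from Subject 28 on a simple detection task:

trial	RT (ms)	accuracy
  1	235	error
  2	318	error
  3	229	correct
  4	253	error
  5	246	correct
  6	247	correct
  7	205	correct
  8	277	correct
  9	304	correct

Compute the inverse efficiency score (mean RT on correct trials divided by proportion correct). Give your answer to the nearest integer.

377 ms

Correct trials (n=6): 229, 246, 247, 205, 277, 304
Mean correct RT = 1508/6 = 251.3333 ms
Proportion correct = 6/9
IES = 251.3333 / (6/9) = 377.000 ms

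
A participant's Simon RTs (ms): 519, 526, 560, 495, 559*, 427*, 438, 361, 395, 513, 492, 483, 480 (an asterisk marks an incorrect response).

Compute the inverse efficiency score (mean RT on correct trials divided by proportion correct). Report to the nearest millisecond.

Correct trials (n=11): 519, 526, 560, 495, 438, 361, 395, 513, 492, 483, 480
Mean correct RT = 5262/11 = 478.3636 ms
Proportion correct = 11/13
IES = 478.3636 / (11/13) = 565.339 ms

565 ms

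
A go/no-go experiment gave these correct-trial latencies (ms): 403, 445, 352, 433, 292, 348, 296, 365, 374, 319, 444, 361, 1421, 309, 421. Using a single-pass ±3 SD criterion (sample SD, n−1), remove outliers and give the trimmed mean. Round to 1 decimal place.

n = 15, ΣRT = 6583, M = 438.867
Σ(x−M)² = 1071033.73; s = √(1071033.73/14) = 276.591
Cutoffs: 438.867 ± 3·276.591 → [-390.9, 1268.6]
Outside: 1421 → excluded.
Retained (n=14): Σ = 5162, mean = 5162/14 = 368.714

368.7 ms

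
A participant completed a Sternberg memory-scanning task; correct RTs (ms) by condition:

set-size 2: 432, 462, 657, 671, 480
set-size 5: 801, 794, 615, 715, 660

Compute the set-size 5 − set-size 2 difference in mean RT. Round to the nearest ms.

177 ms

M(set-size 2) = 2702/5 = 540.400
M(set-size 5) = 3585/5 = 717.000
Difference = 717.000 − 540.400 = 176.600 ms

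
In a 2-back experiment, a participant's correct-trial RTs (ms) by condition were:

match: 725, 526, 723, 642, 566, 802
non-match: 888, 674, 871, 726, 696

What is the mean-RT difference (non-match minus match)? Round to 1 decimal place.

107.0 ms

M(match) = 3984/6 = 664.000
M(non-match) = 3855/5 = 771.000
Difference = 771.000 − 664.000 = 107.000 ms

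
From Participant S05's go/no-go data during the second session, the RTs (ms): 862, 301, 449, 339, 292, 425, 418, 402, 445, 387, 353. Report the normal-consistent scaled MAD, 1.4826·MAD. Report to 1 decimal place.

Sorted: 292, 301, 339, 353, 387, 402, 418, 425, 445, 449, 862 → median = 402
|x − 402| sorted: 0, 15, 16, 23, 43, 47, 49, 63, 101, 110, 460 → MAD = 47
Robust SD ≈ 1.4826 × 47 = 69.682

69.7 ms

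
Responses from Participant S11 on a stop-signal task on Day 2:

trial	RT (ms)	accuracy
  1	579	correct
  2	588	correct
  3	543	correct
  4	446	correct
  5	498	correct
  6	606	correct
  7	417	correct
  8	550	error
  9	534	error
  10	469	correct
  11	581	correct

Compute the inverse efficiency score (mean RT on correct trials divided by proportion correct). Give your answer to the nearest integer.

Correct trials (n=9): 579, 588, 543, 446, 498, 606, 417, 469, 581
Mean correct RT = 4727/9 = 525.2222 ms
Proportion correct = 9/11
IES = 525.2222 / (9/11) = 641.938 ms

642 ms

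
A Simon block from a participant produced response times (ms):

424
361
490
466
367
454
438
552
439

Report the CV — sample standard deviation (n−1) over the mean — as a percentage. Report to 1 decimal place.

13.3%

n = 9, Σ = 3991, M = 443.4444
Σ(x−M)² = 27640.222; s = √(27640.222/8) = 58.7795
CV = 58.7795 / 443.4444 = 0.13255 = 13.255%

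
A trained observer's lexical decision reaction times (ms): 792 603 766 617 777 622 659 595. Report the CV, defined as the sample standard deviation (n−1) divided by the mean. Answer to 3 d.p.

0.125

n = 8, Σ = 5431, M = 678.8750
Σ(x−M)² = 50266.875; s = √(50266.875/7) = 84.7407
CV = 84.7407 / 678.8750 = 0.12483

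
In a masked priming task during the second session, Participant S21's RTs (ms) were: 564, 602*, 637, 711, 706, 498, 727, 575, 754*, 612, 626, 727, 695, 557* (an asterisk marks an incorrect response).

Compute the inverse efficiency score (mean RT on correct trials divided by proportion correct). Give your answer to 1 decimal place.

818.9 ms

Correct trials (n=11): 564, 637, 711, 706, 498, 727, 575, 612, 626, 727, 695
Mean correct RT = 7078/11 = 643.4545 ms
Proportion correct = 11/14
IES = 643.4545 / (11/14) = 818.942 ms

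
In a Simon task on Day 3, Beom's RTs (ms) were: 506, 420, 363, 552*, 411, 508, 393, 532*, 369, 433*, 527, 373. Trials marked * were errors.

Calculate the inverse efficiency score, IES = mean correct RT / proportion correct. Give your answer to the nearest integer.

Correct trials (n=9): 506, 420, 363, 411, 508, 393, 369, 527, 373
Mean correct RT = 3870/9 = 430.0000 ms
Proportion correct = 9/12
IES = 430.0000 / (9/12) = 573.333 ms

573 ms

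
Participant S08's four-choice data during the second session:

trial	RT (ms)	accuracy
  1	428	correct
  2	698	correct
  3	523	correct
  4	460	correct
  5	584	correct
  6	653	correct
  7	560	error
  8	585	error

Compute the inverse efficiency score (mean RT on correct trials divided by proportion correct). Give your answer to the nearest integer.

Correct trials (n=6): 428, 698, 523, 460, 584, 653
Mean correct RT = 3346/6 = 557.6667 ms
Proportion correct = 6/8
IES = 557.6667 / (6/8) = 743.556 ms

744 ms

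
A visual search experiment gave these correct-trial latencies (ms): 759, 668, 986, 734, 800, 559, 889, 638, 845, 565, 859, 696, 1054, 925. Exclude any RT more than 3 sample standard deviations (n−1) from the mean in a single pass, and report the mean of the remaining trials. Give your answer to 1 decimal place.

n = 14, ΣRT = 10977, M = 784.071
Σ(x−M)² = 298438.93; s = √(298438.93/13) = 151.515
Cutoffs: 784.071 ± 3·151.515 → [329.5, 1238.6]
No RTs fall outside the cutoffs; all 14 retained. Mean = 10977/14 = 784.071

784.1 ms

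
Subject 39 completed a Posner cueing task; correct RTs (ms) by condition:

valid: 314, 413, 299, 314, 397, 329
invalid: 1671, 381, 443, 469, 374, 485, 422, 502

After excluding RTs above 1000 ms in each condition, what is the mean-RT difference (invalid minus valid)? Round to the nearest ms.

95 ms

invalid: exclude 1671
M(valid) = 2066/6 = 344.333
M(invalid) = 3076/7 = 439.429
Difference = 439.429 − 344.333 = 95.095 ms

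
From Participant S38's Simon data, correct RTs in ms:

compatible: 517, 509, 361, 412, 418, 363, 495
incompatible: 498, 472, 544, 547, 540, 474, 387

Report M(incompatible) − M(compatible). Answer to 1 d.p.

M(compatible) = 3075/7 = 439.286
M(incompatible) = 3462/7 = 494.571
Difference = 494.571 − 439.286 = 55.286 ms

55.3 ms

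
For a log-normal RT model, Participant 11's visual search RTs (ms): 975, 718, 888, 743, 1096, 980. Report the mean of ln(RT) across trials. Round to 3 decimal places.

ln(RT): 6.8824, 6.5765, 6.7890, 6.6107, 6.9994, 6.8876
Σ ln(RT) = 40.7455
Mean = 40.7455/6 = 6.79092

6.791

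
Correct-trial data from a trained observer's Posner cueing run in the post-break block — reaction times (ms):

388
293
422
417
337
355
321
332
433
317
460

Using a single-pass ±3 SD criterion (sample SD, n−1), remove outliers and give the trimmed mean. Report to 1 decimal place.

n = 11, ΣRT = 4075, M = 370.455
Σ(x−M)² = 31200.73; s = √(31200.73/10) = 55.858
Cutoffs: 370.455 ± 3·55.858 → [202.9, 538.0]
No RTs fall outside the cutoffs; all 11 retained. Mean = 4075/11 = 370.455

370.5 ms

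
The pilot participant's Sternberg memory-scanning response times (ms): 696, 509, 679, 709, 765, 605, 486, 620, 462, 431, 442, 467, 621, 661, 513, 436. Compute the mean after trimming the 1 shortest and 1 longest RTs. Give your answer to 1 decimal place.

Sorted: 431, 436, 442, 462, 467, 486, 509, 513, 605, 620, 621, 661, 679, 696, 709, 765
Drop lowest 1 (431) and highest 1 (765)
Remaining (n=14): Σ = 7906, mean = 7906/14 = 564.714

564.7 ms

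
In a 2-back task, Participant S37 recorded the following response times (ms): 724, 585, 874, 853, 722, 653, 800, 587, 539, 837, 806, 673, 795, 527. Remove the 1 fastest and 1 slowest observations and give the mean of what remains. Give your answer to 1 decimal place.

714.5 ms

Sorted: 527, 539, 585, 587, 653, 673, 722, 724, 795, 800, 806, 837, 853, 874
Drop lowest 1 (527) and highest 1 (874)
Remaining (n=12): Σ = 8574, mean = 8574/12 = 714.500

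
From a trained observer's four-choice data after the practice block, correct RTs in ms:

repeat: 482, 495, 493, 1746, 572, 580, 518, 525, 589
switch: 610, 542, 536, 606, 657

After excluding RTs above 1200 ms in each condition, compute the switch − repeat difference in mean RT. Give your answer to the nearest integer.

repeat: exclude 1746
M(repeat) = 4254/8 = 531.750
M(switch) = 2951/5 = 590.200
Difference = 590.200 − 531.750 = 58.450 ms

58 ms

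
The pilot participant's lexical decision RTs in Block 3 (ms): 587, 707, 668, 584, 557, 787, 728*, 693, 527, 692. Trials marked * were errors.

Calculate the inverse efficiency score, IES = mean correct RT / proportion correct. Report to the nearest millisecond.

Correct trials (n=9): 587, 707, 668, 584, 557, 787, 693, 527, 692
Mean correct RT = 5802/9 = 644.6667 ms
Proportion correct = 9/10
IES = 644.6667 / (9/10) = 716.296 ms

716 ms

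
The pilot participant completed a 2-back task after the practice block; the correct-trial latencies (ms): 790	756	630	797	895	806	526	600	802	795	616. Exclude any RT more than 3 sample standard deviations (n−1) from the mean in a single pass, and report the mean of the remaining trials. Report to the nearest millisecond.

n = 11, ΣRT = 8013, M = 728.455
Σ(x−M)² = 132660.73; s = √(132660.73/10) = 115.178
Cutoffs: 728.455 ± 3·115.178 → [382.9, 1074.0]
No RTs fall outside the cutoffs; all 11 retained. Mean = 8013/11 = 728.455

728 ms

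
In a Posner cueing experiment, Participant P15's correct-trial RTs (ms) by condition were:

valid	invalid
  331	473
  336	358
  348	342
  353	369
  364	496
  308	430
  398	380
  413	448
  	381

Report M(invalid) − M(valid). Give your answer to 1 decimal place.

M(valid) = 2851/8 = 356.375
M(invalid) = 3677/9 = 408.556
Difference = 408.556 − 356.375 = 52.181 ms

52.2 ms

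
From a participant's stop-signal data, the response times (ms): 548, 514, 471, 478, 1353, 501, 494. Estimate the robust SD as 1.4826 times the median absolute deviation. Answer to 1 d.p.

34.1 ms

Sorted: 471, 478, 494, 501, 514, 548, 1353 → median = 501
|x − 501| sorted: 0, 7, 13, 23, 30, 47, 852 → MAD = 23
Robust SD ≈ 1.4826 × 23 = 34.100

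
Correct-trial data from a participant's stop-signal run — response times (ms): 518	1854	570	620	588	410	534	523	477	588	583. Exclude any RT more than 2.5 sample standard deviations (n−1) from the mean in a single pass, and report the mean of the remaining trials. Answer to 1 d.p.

n = 11, ΣRT = 7265, M = 660.455
Σ(x−M)² = 1602428.73; s = √(1602428.73/10) = 400.303
Cutoffs: 660.455 ± 2.5·400.303 → [-340.3, 1661.2]
Outside: 1854 → excluded.
Retained (n=10): Σ = 5411, mean = 5411/10 = 541.100

541.1 ms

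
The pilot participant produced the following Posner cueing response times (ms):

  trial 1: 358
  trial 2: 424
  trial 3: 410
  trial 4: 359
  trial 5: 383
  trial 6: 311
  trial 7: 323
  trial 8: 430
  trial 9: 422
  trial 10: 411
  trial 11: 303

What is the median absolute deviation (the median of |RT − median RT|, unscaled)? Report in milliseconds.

Sorted: 303, 311, 323, 358, 359, 383, 410, 411, 422, 424, 430 → median = 383
|x − 383|: 25, 41, 27, 24, 0, 72, 60, 47, 39, 28, 80
Sorted deviations: 0, 24, 25, 27, 28, 39, 41, 47, 60, 72, 80 → MAD = 39

39 ms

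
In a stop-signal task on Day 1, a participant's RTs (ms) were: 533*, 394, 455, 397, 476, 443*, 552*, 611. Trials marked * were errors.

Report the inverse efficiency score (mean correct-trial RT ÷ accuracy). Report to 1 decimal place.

Correct trials (n=5): 394, 455, 397, 476, 611
Mean correct RT = 2333/5 = 466.6000 ms
Proportion correct = 5/8
IES = 466.6000 / (5/8) = 746.560 ms

746.6 ms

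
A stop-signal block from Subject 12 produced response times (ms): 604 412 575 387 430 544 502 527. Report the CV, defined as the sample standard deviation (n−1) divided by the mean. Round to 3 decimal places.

n = 8, Σ = 3981, M = 497.6250
Σ(x−M)² = 44477.875; s = √(44477.875/7) = 79.7119
CV = 79.7119 / 497.6250 = 0.16018

0.160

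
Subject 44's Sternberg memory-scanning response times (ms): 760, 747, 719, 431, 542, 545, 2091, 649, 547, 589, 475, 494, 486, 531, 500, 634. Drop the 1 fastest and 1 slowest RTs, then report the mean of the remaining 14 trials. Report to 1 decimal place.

Sorted: 431, 475, 486, 494, 500, 531, 542, 545, 547, 589, 634, 649, 719, 747, 760, 2091
Drop lowest 1 (431) and highest 1 (2091)
Remaining (n=14): Σ = 8218, mean = 8218/14 = 587.000

587.0 ms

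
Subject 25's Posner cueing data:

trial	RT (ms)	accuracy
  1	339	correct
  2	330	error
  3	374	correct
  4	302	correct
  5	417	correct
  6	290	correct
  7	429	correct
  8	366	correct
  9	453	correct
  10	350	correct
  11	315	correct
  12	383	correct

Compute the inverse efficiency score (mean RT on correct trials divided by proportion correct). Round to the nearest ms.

398 ms

Correct trials (n=11): 339, 374, 302, 417, 290, 429, 366, 453, 350, 315, 383
Mean correct RT = 4018/11 = 365.2727 ms
Proportion correct = 11/12
IES = 365.2727 / (11/12) = 398.479 ms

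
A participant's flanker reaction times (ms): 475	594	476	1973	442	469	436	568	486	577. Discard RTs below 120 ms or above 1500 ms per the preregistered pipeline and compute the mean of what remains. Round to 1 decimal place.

Excluded: 1973
Retained (n=9): Σ = 4523
Mean = 4523/9 = 502.5556

502.6 ms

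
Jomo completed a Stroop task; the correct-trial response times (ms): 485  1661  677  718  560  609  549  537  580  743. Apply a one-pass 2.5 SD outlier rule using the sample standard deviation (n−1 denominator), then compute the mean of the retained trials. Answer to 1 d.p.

n = 10, ΣRT = 7119, M = 711.900
Σ(x−M)² = 1062682.90; s = √(1062682.90/9) = 343.622
Cutoffs: 711.900 ± 2.5·343.622 → [-147.2, 1571.0]
Outside: 1661 → excluded.
Retained (n=9): Σ = 5458, mean = 5458/9 = 606.444

606.4 ms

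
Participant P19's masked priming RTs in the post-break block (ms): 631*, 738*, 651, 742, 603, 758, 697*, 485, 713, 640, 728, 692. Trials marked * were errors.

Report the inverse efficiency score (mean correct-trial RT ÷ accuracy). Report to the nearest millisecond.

Correct trials (n=9): 651, 742, 603, 758, 485, 713, 640, 728, 692
Mean correct RT = 6012/9 = 668.0000 ms
Proportion correct = 9/12
IES = 668.0000 / (9/12) = 890.667 ms

891 ms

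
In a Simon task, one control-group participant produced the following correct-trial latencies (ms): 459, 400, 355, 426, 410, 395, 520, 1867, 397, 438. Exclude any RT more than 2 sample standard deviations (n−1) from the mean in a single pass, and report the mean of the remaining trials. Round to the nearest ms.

n = 10, ΣRT = 5667, M = 566.700
Σ(x−M)² = 1896360.10; s = √(1896360.10/9) = 459.028
Cutoffs: 566.700 ± 2·459.028 → [-351.4, 1484.8]
Outside: 1867 → excluded.
Retained (n=9): Σ = 3800, mean = 3800/9 = 422.222

422 ms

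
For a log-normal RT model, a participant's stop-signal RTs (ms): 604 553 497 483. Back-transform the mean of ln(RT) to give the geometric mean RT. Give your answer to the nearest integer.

532 ms

ln(RT): 6.4036, 6.3154, 6.2086, 6.1800
Mean ln(RT) = 25.1075/4 = 6.27688
Geometric mean = exp(6.27688) = 532.13 ms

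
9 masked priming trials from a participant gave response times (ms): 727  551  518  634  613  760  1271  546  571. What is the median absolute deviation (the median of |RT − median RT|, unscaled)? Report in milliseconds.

67 ms

Sorted: 518, 546, 551, 571, 613, 634, 727, 760, 1271 → median = 613
|x − 613|: 114, 62, 95, 21, 0, 147, 658, 67, 42
Sorted deviations: 0, 21, 42, 62, 67, 95, 114, 147, 658 → MAD = 67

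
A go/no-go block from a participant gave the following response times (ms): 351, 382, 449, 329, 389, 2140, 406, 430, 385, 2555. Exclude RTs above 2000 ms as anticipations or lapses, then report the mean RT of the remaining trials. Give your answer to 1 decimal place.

Excluded: 2140, 2555
Retained (n=8): Σ = 3121
Mean = 3121/8 = 390.1250

390.1 ms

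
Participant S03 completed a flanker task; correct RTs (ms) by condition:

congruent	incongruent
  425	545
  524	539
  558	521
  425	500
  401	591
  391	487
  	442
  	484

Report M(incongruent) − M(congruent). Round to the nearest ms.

M(congruent) = 2724/6 = 454.000
M(incongruent) = 4109/8 = 513.625
Difference = 513.625 − 454.000 = 59.625 ms

60 ms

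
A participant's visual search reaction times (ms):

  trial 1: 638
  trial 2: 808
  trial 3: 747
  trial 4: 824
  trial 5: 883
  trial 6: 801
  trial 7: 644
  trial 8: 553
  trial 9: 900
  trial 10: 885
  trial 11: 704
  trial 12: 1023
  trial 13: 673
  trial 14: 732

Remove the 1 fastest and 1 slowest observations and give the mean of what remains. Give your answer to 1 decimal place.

Sorted: 553, 638, 644, 673, 704, 732, 747, 801, 808, 824, 883, 885, 900, 1023
Drop lowest 1 (553) and highest 1 (1023)
Remaining (n=12): Σ = 9239, mean = 9239/12 = 769.917

769.9 ms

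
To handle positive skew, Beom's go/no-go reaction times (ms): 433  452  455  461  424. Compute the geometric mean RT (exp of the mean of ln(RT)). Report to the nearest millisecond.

ln(RT): 6.0707, 6.1137, 6.1203, 6.1334, 6.0497
Mean ln(RT) = 30.4878/5 = 6.09757
Geometric mean = exp(6.09757) = 444.78 ms

445 ms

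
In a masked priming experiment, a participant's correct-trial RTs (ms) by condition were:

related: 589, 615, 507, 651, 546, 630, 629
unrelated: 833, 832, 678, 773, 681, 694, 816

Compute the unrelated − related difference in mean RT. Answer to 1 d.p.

162.9 ms

M(related) = 4167/7 = 595.286
M(unrelated) = 5307/7 = 758.143
Difference = 758.143 − 595.286 = 162.857 ms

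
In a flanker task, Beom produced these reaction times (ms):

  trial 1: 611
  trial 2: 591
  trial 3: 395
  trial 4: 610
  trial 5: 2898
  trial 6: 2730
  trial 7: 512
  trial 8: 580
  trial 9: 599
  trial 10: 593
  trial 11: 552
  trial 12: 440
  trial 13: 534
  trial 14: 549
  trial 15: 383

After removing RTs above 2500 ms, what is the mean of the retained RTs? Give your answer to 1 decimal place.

Excluded: 2730, 2898
Retained (n=13): Σ = 6949
Mean = 6949/13 = 534.5385

534.5 ms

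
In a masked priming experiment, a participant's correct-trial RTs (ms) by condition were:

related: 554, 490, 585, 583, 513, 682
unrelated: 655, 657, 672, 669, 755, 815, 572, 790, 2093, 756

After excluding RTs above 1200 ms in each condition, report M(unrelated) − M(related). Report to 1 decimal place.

unrelated: exclude 2093
M(related) = 3407/6 = 567.833
M(unrelated) = 6341/9 = 704.556
Difference = 704.556 − 567.833 = 136.722 ms

136.7 ms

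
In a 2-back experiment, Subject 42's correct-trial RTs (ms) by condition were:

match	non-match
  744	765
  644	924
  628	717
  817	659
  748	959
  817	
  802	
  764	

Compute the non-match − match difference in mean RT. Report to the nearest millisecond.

M(match) = 5964/8 = 745.500
M(non-match) = 4024/5 = 804.800
Difference = 804.800 − 745.500 = 59.300 ms

59 ms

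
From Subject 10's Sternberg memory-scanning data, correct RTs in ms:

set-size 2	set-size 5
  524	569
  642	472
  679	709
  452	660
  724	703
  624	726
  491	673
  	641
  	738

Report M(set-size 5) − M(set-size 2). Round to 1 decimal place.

63.7 ms

M(set-size 2) = 4136/7 = 590.857
M(set-size 5) = 5891/9 = 654.556
Difference = 654.556 − 590.857 = 63.698 ms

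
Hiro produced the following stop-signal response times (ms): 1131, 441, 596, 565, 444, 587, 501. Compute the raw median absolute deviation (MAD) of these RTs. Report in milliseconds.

Sorted: 441, 444, 501, 565, 587, 596, 1131 → median = 565
|x − 565|: 566, 124, 31, 0, 121, 22, 64
Sorted deviations: 0, 22, 31, 64, 121, 124, 566 → MAD = 64

64 ms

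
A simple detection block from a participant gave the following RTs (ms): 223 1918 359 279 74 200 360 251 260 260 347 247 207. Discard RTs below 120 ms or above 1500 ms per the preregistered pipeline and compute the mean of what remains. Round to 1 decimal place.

272.1 ms

Excluded: 74, 1918
Retained (n=11): Σ = 2993
Mean = 2993/11 = 272.0909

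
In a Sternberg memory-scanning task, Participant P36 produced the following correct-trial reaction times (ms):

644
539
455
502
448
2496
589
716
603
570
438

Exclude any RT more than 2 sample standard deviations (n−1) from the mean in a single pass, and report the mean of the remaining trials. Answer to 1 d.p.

n = 11, ΣRT = 8000, M = 727.273
Σ(x−M)² = 3516754.18; s = √(3516754.18/10) = 593.022
Cutoffs: 727.273 ± 2·593.022 → [-458.8, 1913.3]
Outside: 2496 → excluded.
Retained (n=10): Σ = 5504, mean = 5504/10 = 550.400

550.4 ms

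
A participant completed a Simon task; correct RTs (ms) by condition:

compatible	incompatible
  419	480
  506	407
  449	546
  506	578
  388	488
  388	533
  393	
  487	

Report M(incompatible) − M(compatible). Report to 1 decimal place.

M(compatible) = 3536/8 = 442.000
M(incompatible) = 3032/6 = 505.333
Difference = 505.333 − 442.000 = 63.333 ms

63.3 ms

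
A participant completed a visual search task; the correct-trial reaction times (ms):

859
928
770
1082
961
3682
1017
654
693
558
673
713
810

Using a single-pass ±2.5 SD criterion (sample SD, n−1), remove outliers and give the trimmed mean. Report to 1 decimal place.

n = 13, ΣRT = 13400, M = 1030.769
Σ(x−M)² = 7902042.31; s = √(7902042.31/12) = 811.482
Cutoffs: 1030.769 ± 2.5·811.482 → [-997.9, 3059.5]
Outside: 3682 → excluded.
Retained (n=12): Σ = 9718, mean = 9718/12 = 809.833

809.8 ms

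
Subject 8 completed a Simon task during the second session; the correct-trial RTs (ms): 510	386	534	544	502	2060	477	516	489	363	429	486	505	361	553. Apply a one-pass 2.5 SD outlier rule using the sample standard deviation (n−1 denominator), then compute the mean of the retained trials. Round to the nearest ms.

475 ms

n = 15, ΣRT = 8715, M = 581.000
Σ(x−M)² = 2398444.00; s = √(2398444.00/14) = 413.905
Cutoffs: 581.000 ± 2.5·413.905 → [-453.8, 1615.8]
Outside: 2060 → excluded.
Retained (n=14): Σ = 6655, mean = 6655/14 = 475.357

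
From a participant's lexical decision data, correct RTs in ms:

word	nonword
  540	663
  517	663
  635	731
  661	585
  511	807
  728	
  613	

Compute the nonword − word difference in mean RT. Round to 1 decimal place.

M(word) = 4205/7 = 600.714
M(nonword) = 3449/5 = 689.800
Difference = 689.800 − 600.714 = 89.086 ms

89.1 ms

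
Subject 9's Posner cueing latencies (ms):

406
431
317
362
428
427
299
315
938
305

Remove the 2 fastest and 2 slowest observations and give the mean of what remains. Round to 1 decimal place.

375.8 ms

Sorted: 299, 305, 315, 317, 362, 406, 427, 428, 431, 938
Drop lowest 2 (299, 305) and highest 2 (431, 938)
Remaining (n=6): Σ = 2255, mean = 2255/6 = 375.833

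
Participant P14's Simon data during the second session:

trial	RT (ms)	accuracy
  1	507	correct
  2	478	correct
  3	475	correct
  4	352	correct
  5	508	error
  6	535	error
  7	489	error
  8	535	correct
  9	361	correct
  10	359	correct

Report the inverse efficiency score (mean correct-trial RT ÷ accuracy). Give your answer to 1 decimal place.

Correct trials (n=7): 507, 478, 475, 352, 535, 361, 359
Mean correct RT = 3067/7 = 438.1429 ms
Proportion correct = 7/10
IES = 438.1429 / (7/10) = 625.918 ms

625.9 ms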